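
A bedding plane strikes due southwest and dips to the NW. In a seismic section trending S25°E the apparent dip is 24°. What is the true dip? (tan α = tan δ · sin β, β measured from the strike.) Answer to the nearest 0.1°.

β = acute angle between strike due southwest and section S25°E = 70°.
tan δ = tan α / sin β = tan 24° / sin 70° = 0.4452 / 0.9397 = 0.4738
δ = arctan(0.4738) = 25.35°

25.4°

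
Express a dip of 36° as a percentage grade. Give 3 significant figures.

72.7%

grade % = 100 × tan 36° = 100 × 0.7265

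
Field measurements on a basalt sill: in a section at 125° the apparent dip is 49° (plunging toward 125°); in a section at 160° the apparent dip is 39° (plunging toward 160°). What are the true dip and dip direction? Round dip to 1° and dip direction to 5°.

true dip 50°, dip direction 115°

The two traces are lines in the plane: v₁ = (sin 125°·cos 49°, cos 125°·cos 49°, −sin 49°), v₂ = (sin 160°·cos 39°, cos 160°·cos 39°, −sin 39°).
Cross product v₁ × v₂ gives the pole to the plane: n ∝ (0.314, -0.138, 0.292).
Dip δ = arctan(|n_h|/n_z) = arctan(0.343/0.292) = 49.6°.
Dip direction = azimuth of (n_x, n_y) = atan2(0.314, -0.138) = 114°.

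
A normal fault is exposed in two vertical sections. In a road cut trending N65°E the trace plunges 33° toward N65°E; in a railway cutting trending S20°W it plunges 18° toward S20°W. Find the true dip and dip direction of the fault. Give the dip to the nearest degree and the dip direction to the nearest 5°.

true dip 52°, dip direction 125°

Each apparent-dip line lies in the plane. As unit vectors (x east, y north, z up), v₁ plunges 33°→N65°E and v₂ plunges 18°→S20°W.
The plane normal is n = v₁ × v₂ ∝ (0.596, -0.412, 0.564).
tan δ = √(n_x²+n_y²)/n_z = 0.725/0.564, so δ = 52.1°.
Dip direction = azimuth of (n_x, n_y) = atan2(0.596, -0.412) = 125°.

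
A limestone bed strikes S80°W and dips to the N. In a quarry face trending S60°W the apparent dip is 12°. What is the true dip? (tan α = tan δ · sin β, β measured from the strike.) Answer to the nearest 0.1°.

β = acute angle between strike S80°W and section S60°W = 20°.
tan δ = tan α / sin β = tan 12° / sin 20° = 0.2126 / 0.3420 = 0.6215
δ = arctan(0.6215) = 31.86°

31.9°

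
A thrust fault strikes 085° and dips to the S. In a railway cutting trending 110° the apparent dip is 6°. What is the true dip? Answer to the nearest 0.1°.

14.0°

The section is 25° from the strike.
tan(true dip) = tan 6° / sin 25° = 0.2487
δ = arctan(0.2487) = 13.97°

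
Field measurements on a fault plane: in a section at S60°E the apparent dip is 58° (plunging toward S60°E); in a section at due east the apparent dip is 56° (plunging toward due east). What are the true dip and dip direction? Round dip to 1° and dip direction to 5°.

true dip 58°, dip direction 115°

Each apparent-dip line lies in the plane. As unit vectors (x east, y north, z up), v₁ plunges 58°→S60°E and v₂ plunges 56°→due east.
n = v₁ × v₂ = (0.220, -0.094, 0.148) (taken with n_z > 0).
tan δ = √(n_x²+n_y²)/n_z = 0.239/0.148, so δ = 58.2°.
The horizontal component of n points toward azimuth atan2(n_x, n_y) = 113°, the dip direction.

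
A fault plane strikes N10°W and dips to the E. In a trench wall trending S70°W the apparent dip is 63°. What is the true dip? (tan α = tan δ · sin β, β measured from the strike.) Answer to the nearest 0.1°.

β = acute angle between strike N10°W and section S70°W = 80°.
tan δ = tan α / sin β = tan 63° / sin 80° = 1.9626 / 0.9848 = 1.9929
δ = arctan(1.9929) = 63.35°

63.4°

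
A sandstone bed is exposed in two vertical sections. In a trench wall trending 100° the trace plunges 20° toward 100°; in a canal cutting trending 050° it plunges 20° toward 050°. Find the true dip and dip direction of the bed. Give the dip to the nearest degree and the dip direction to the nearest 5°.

true dip 22°, dip direction 075°

Represent each trace as a vector plunging at its apparent dip toward its trend (east-north-up frame): v₁ = (0.925, -0.163, -0.342), v₂ = (0.720, 0.604, -0.342).
The plane normal is n = v₁ × v₂ ∝ (0.262, 0.070, 0.676).
True dip = arccos(n_z / |n|) = arccos(0.9280) = 21.9°.
The horizontal component of n points toward azimuth atan2(n_x, n_y) = 75°, the dip direction.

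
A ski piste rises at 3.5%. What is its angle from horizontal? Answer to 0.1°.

tan θ = 3.5/100 = 0.0350
θ = arctan(0.0350) = 2.00°

2.0°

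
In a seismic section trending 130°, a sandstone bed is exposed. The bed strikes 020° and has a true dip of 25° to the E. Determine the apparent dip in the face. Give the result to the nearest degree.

The section lies 70° from the strike.
tan(apparent dip) = tan 25° · sin 70° = 0.4382
apparent dip = arctan 0.4382 = 23.66°

24°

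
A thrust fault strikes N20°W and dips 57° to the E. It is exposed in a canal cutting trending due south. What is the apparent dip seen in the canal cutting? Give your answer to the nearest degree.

28°

Angle between strike (N20°W) and section (due south): β = 20°.
tan(apparent dip) = tan 57° · sin 20° = 0.5267
apparent dip = arctan 0.5267 = 27.77°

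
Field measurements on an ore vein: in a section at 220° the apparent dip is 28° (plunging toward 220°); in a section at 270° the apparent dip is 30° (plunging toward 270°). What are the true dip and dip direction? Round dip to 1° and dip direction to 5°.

Each apparent-dip line lies in the plane. As unit vectors (x east, y north, z up), v₁ plunges 28°→220° and v₂ plunges 30°→270°.
The plane normal is n = v₁ × v₂ ∝ (-0.338, -0.123, 0.586).
True dip = arccos(n_z / |n|) = arccos(0.8521) = 31.6°.
Dip direction = azimuth of (n_x, n_y) = atan2(-0.338, -0.123) = 250°.

true dip 32°, dip direction 250°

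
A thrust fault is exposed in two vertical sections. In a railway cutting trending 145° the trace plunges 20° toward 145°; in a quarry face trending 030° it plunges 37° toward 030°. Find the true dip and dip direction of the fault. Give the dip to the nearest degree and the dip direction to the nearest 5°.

Each apparent-dip line lies in the plane. As unit vectors (x east, y north, z up), v₁ plunges 20°→145° and v₂ plunges 37°→030°.
n = v₁ × v₂ = (0.700, 0.188, 0.680) (taken with n_z > 0).
Dip δ = arctan(|n_h|/n_z) = arctan(0.725/0.680) = 46.8°.
The horizontal component of n points toward azimuth atan2(n_x, n_y) = 75°, the dip direction.

true dip 47°, dip direction 075°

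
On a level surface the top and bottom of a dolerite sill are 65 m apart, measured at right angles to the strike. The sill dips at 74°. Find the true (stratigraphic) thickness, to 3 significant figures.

62.5 m

True thickness t = w · sin(dip) = 65 × sin 74°
t = 65 × 0.9613 = 62.482 m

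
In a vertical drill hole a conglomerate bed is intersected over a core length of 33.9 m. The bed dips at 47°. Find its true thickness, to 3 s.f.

True thickness t = h · cos(dip) = 33.9 × cos 47°
t = 33.9 × 0.6820 = 23.120 m

23.1 m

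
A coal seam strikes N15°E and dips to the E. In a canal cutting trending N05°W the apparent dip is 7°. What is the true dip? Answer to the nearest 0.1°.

The section is 20° from the strike.
tan δ = tan α / sin β = tan 7° / sin 20° = 0.1228 / 0.3420 = 0.3590
δ = arctan(0.3590) = 19.75°

19.7°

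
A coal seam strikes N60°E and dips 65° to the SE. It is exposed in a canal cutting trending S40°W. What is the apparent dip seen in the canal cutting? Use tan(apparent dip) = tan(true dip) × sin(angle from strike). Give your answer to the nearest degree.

36°

The strike is N60°E and the section trends S40°W; the acute angle between them is β = 20°.
tan α = tan 65° × sin 20° = 2.1445 × 0.3420 = 0.7335
α = arctan(0.7335) = 36.26°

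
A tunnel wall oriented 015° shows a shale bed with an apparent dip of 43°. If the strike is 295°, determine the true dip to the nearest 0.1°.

β = acute angle between strike 295° and section 015° = 80°.
tan(true dip) = tan 43° / sin 80° = 0.9469
δ = arctan(0.9469) = 43.44°

43.4°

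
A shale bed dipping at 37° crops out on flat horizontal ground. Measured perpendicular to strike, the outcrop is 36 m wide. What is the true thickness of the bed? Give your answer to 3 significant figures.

True thickness t = w · sin(dip) = 36 × sin 37°
t = 36 × 0.6018 = 21.665 m

21.7 m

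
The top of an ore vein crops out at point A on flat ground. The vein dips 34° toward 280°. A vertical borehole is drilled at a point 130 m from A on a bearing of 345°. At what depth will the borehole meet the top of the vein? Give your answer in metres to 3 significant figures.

37.1 m

The hole lies 65° from the dip direction, so the down-dip offset is 130 × cos 65° = 54.94 m.
Depth = down-dip offset × tan(dip) = 54.94 × tan 34° = 54.94 × 0.6745
Depth = 37.06 m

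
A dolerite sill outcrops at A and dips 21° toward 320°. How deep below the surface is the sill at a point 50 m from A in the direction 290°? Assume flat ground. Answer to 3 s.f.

16.6 m

The hole lies 30° from the dip direction, so the down-dip offset is 50 × cos 30° = 43.30 m.
Depth = down-dip offset × tan(dip) = 43.30 × tan 21° = 43.30 × 0.3839
Depth = 16.62 m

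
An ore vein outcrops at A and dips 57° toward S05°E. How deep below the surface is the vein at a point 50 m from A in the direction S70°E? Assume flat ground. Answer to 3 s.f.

32.5 m

The hole lies 65° from the dip direction, so the down-dip offset is 50 × cos 65° = 21.13 m.
Depth = down-dip offset × tan(dip) = 21.13 × tan 57° = 21.13 × 1.5399
Depth = 32.54 m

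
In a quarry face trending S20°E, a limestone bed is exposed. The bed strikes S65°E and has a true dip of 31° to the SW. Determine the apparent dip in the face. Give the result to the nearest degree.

The section lies 45° from the strike.
tan(apparent dip) = tan 31° · sin 45° = 0.4249
α = arctan(0.4249) = 23.02°

23°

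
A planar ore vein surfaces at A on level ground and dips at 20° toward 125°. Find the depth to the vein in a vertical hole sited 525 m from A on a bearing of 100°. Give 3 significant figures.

The hole lies 25° from the dip direction, so the down-dip offset is 525 × cos 25° = 475.81 m.
Depth = down-dip offset × tan(dip) = 475.81 × tan 20° = 475.81 × 0.3640
Depth = 173.18 m

173 m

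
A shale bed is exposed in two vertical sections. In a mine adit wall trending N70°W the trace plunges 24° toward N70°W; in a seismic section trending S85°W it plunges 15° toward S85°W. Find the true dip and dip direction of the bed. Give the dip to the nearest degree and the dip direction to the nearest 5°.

true dip 29°, dip direction 325°

The two traces are lines in the plane: v₁ = (sin 290°·cos 24°, cos 290°·cos 24°, −sin 24°), v₂ = (sin 265°·cos 15°, cos 265°·cos 15°, −sin 15°).
The plane normal is n = v₁ × v₂ ∝ (-0.115, 0.169, 0.373).
True dip = arccos(n_z / |n|) = arccos(0.8767) = 28.8°.
Dip direction = atan2(-0.115, 0.169) = 326° (azimuth of n's horizontal projection).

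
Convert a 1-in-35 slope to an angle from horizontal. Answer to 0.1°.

1.6°

tan θ = 1/35 = 0.0286
θ = arctan(0.0286) = 1.64°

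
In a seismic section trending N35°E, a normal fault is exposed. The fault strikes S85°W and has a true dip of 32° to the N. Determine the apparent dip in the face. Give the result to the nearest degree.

The section lies 50° from the strike.
tan(apparent dip) = tan 32° · sin 50° = 0.4787
α = arctan(0.4787) = 25.58°

26°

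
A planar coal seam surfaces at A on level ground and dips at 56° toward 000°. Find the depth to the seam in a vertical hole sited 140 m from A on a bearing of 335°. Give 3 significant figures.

188 m

The hole lies 25° from the dip direction, so the down-dip offset is 140 × cos 25° = 126.88 m.
Depth = down-dip offset × tan(dip) = 126.88 × tan 56° = 126.88 × 1.4826
Depth = 188.11 m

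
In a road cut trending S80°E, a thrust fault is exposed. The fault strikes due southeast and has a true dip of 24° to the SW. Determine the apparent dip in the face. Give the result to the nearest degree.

Angle between strike (due southeast) and section (S80°E): β = 35°.
tan(apparent dip) = tan 24° · sin 35° = 0.2554
apparent dip = arctan 0.2554 = 14.33°

14°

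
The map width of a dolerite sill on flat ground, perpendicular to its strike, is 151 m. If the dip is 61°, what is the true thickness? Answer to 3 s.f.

True thickness t = w · sin(dip) = 151 × sin 61°
t = 151 × 0.8746 = 132.068 m

132 m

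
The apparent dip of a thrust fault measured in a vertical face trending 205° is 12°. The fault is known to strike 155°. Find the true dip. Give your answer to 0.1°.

β = acute angle between strike 155° and section 205° = 50°.
tan(true dip) = tan 12° / sin 50° = 0.2775
true dip = arctan 0.2775 = 15.51°

15.5°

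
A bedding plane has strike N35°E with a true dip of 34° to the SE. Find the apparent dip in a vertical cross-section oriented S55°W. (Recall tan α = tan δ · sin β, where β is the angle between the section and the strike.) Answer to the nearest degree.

The strike is N35°E and the section trends S55°W; the acute angle between them is β = 20°.
tan(apparent dip) = tan 34° · sin 20° = 0.2307
α = arctan(0.2307) = 12.99°

13°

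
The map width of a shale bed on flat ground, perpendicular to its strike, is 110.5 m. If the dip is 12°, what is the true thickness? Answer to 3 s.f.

True thickness t = w · sin(dip) = 110.5 × sin 12°
t = 110.5 × 0.2079 = 22.974 m

23.0 m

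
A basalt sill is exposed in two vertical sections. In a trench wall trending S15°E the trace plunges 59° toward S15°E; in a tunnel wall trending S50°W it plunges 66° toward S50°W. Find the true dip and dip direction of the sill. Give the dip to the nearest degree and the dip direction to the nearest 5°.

true dip 67°, dip direction 210°

Each apparent-dip line lies in the plane. As unit vectors (x east, y north, z up), v₁ plunges 59°→S15°E and v₂ plunges 66°→S50°W.
The plane normal is n = v₁ × v₂ ∝ (-0.230, -0.389, 0.190).
True dip = arccos(n_z / |n|) = arccos(0.3873) = 67.2°.
Dip direction = atan2(-0.230, -0.389) = 211° (azimuth of n's horizontal projection).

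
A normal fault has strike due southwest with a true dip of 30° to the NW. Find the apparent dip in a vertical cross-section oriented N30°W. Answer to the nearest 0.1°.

29.1°

The strike is due southwest and the section trends N30°W; the acute angle between them is β = 75°.
tan(apparent dip) = tan 30° · sin 75° = 0.5577
α = arctan(0.5577) = 29.15°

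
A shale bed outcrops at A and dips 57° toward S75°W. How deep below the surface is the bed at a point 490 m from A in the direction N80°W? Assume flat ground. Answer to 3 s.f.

684 m

The hole lies 25° from the dip direction, so the down-dip offset is 490 × cos 25° = 444.09 m.
Depth = down-dip offset × tan(dip) = 444.09 × tan 57° = 444.09 × 1.5399
Depth = 683.84 m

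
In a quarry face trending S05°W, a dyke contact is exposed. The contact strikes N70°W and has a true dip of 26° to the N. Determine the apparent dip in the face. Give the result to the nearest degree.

The section lies 75° from the strike.
tan α = tan 26° × sin 75° = 0.4877 × 0.9659 = 0.4711
apparent dip = arctan 0.4711 = 25.23°

25°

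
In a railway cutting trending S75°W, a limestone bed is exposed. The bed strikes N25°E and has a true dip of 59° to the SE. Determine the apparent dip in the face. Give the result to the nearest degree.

The strike is N25°E and the section trends S75°W; the acute angle between them is β = 50°.
tan α = tan 59° × sin 50° = 1.6643 × 0.7660 = 1.2749
apparent dip = arctan 1.2749 = 51.89°

52°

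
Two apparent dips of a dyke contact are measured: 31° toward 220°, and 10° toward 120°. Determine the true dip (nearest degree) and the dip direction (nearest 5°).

The two traces are lines in the plane: v₁ = (sin 220°·cos 31°, cos 220°·cos 31°, −sin 31°), v₂ = (sin 120°·cos 10°, cos 120°·cos 10°, −sin 10°).
Cross product v₁ × v₂ gives the pole to the plane: n ∝ (-0.140, -0.535, 0.831).
Dip δ = arctan(|n_h|/n_z) = arctan(0.553/0.831) = 33.6°.
Dip direction = azimuth of (n_x, n_y) = atan2(-0.140, -0.535) = 195°.

true dip 34°, dip direction 195°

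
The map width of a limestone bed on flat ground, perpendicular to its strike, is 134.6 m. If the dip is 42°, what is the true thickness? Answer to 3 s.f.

90.1 m

True thickness t = w · sin(dip) = 134.6 × sin 42°
t = 134.6 × 0.6691 = 90.065 m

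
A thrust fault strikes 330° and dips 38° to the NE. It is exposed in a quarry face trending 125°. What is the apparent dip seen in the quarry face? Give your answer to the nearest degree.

18°

Angle between strike (330°) and section (125°): β = 25°.
tan(apparent dip) = tan 38° · sin 25° = 0.3302
α = arctan(0.3302) = 18.27°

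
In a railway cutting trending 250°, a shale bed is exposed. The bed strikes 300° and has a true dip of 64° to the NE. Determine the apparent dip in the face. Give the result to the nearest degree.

58°

Angle between strike (300°) and section (250°): β = 50°.
tan(apparent dip) = tan 64° · sin 50° = 1.5706
α = arctan(1.5706) = 57.52°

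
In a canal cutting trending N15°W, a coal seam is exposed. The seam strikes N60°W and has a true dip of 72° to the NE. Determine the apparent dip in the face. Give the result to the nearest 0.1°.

65.3°

The strike is N60°W and the section trends N15°W; the acute angle between them is β = 45°.
tan(apparent dip) = tan 72° · sin 45° = 2.1763
apparent dip = arctan 2.1763 = 65.32°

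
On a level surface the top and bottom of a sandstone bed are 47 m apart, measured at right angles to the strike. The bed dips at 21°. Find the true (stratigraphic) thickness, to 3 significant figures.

16.8 m

True thickness t = w · sin(dip) = 47 × sin 21°
t = 47 × 0.3584 = 16.843 m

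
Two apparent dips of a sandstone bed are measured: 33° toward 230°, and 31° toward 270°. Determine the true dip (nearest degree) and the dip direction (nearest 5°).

true dip 34°, dip direction 245°

The two traces are lines in the plane: v₁ = (sin 230°·cos 33°, cos 230°·cos 33°, −sin 33°), v₂ = (sin 270°·cos 31°, cos 270°·cos 31°, −sin 31°).
The plane normal is n = v₁ × v₂ ∝ (-0.278, -0.136, 0.462).
True dip = arccos(n_z / |n|) = arccos(0.8311) = 33.8°.
The horizontal component of n points toward azimuth atan2(n_x, n_y) = 244°, the dip direction.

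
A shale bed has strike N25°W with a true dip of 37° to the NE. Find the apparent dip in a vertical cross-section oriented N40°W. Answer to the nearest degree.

11°

The strike is N25°W and the section trends N40°W; the acute angle between them is β = 15°.
tan(apparent dip) = tan 37° · sin 15° = 0.1950
α = arctan(0.1950) = 11.04°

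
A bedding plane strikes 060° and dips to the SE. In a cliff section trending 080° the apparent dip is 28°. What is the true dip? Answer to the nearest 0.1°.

57.2°

β = acute angle between strike 060° and section 080° = 20°.
tan(true dip) = tan 28° / sin 20° = 1.5546
δ = arctan(1.5546) = 57.25°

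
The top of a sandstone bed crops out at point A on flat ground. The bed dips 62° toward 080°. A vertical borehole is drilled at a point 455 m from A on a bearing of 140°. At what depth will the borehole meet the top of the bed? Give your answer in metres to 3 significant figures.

The hole lies 60° from the dip direction, so the down-dip offset is 455 × cos 60° = 227.50 m.
Depth = down-dip offset × tan(dip) = 227.50 × tan 62° = 227.50 × 1.8807
Depth = 427.87 m

428 m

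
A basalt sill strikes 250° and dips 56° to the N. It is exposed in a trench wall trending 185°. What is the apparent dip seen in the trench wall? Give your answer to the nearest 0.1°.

53.3°

Angle between strike (250°) and section (185°): β = 65°.
tan(apparent dip) = tan 56° · sin 65° = 1.3437
α = arctan(1.3437) = 53.34°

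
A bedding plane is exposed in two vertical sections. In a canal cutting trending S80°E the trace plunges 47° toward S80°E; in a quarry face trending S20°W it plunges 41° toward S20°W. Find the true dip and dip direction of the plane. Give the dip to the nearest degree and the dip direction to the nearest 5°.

Represent each trace as a vector plunging at its apparent dip toward its trend (east-north-up frame): v₁ = (0.672, -0.118, -0.731), v₂ = (-0.258, -0.709, -0.656).
The plane normal is n = v₁ × v₂ ∝ (0.441, -0.629, 0.507).
Dip δ = arctan(|n_h|/n_z) = arctan(0.769/0.507) = 56.6°.
The horizontal component of n points toward azimuth atan2(n_x, n_y) = 145°, the dip direction.

true dip 57°, dip direction 145°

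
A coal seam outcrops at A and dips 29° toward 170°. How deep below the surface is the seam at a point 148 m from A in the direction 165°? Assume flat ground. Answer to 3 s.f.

81.7 m

The hole lies 5° from the dip direction, so the down-dip offset is 148 × cos 5° = 147.44 m.
Depth = down-dip offset × tan(dip) = 147.44 × tan 29° = 147.44 × 0.5543
Depth = 81.73 m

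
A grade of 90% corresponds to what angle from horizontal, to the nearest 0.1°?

tan θ = 90/100 = 0.9000
θ = arctan(0.9000) = 41.99°

42.0°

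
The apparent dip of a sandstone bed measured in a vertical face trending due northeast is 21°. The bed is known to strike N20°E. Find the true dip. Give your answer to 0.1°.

β = acute angle between strike N20°E and section due northeast = 25°.
tan δ = tan α / sin β = tan 21° / sin 25° = 0.3839 / 0.4226 = 0.9083
true dip = arctan 0.9083 = 42.25°

42.2°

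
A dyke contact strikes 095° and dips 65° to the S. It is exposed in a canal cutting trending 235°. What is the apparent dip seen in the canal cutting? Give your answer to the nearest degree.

54°

Angle between strike (095°) and section (235°): β = 40°.
tan(apparent dip) = tan 65° · sin 40° = 1.3785
α = arctan(1.3785) = 54.04°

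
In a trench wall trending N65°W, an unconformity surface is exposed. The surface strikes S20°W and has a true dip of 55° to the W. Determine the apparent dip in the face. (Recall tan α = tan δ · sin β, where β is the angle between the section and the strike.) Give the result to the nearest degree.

The section lies 85° from the strike.
tan α = tan 55° × sin 85° = 1.4281 × 0.9962 = 1.4227
α = arctan(1.4227) = 54.90°

55°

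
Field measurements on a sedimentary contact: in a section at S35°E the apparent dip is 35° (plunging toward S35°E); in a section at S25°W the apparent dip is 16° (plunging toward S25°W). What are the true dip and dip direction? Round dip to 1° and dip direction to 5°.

true dip 35°, dip direction 140°

Each apparent-dip line lies in the plane. As unit vectors (x east, y north, z up), v₁ plunges 35°→S35°E and v₂ plunges 16°→S25°W.
Cross product v₁ × v₂ gives the pole to the plane: n ∝ (0.315, -0.363, 0.682).
Dip δ = arctan(|n_h|/n_z) = arctan(0.480/0.682) = 35.1°.
Dip direction = azimuth of (n_x, n_y) = atan2(0.315, -0.363) = 139°.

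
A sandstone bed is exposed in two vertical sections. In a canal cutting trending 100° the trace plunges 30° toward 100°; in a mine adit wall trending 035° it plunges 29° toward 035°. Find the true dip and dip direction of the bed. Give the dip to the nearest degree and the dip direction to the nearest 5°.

Each apparent-dip line lies in the plane. As unit vectors (x east, y north, z up), v₁ plunges 30°→100° and v₂ plunges 29°→035°.
Cross product v₁ × v₂ gives the pole to the plane: n ∝ (0.431, 0.163, 0.686).
Dip δ = arctan(|n_h|/n_z) = arctan(0.461/0.686) = 33.9°.
Dip direction = atan2(0.431, 0.163) = 69° (azimuth of n's horizontal projection).

true dip 34°, dip direction 070°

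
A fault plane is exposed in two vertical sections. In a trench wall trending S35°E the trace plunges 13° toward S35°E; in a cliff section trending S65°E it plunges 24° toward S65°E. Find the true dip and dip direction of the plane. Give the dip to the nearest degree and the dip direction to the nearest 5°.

The two traces are lines in the plane: v₁ = (sin 145°·cos 13°, cos 145°·cos 13°, −sin 13°), v₂ = (sin 115°·cos 24°, cos 115°·cos 24°, −sin 24°).
Cross product v₁ × v₂ gives the pole to the plane: n ∝ (0.238, 0.041, 0.445).
Dip δ = arctan(|n_h|/n_z) = arctan(0.241/0.445) = 28.5°.
The horizontal component of n points toward azimuth atan2(n_x, n_y) = 80°, the dip direction.

true dip 28°, dip direction 080°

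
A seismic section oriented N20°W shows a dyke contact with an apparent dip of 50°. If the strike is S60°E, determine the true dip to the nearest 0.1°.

The section is 40° from the strike.
tan(true dip) = tan 50° / sin 40° = 1.8540
true dip = arctan 1.8540 = 61.66°

61.7°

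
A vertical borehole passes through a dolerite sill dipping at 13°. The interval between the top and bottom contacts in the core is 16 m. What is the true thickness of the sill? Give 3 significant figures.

15.6 m

True thickness t = h · cos(dip) = 16 × cos 13°
t = 16 × 0.9744 = 15.590 m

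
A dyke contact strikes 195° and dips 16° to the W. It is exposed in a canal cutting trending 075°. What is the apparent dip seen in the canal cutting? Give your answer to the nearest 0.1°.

13.9°

The strike is 195° and the section trends 075°; the acute angle between them is β = 60°.
tan(apparent dip) = tan 16° · sin 60° = 0.2483
α = arctan(0.2483) = 13.95°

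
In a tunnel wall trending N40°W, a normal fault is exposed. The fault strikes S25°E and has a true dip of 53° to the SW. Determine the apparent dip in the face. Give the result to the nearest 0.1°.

19.0°

The strike is S25°E and the section trends N40°W; the acute angle between them is β = 15°.
tan(apparent dip) = tan 53° · sin 15° = 0.3435
apparent dip = arctan 0.3435 = 18.96°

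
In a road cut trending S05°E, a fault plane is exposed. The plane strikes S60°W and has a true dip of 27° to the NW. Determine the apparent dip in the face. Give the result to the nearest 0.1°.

The section lies 65° from the strike.
tan(apparent dip) = tan 27° · sin 65° = 0.4618
α = arctan(0.4618) = 24.79°

24.8°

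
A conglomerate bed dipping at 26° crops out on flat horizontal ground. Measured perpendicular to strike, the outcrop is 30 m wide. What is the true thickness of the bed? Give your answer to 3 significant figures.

13.2 m

True thickness t = w · sin(dip) = 30 × sin 26°
t = 30 × 0.4384 = 13.151 m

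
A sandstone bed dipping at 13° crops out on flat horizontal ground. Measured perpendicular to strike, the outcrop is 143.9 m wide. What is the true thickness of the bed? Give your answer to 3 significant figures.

32.4 m

True thickness t = w · sin(dip) = 143.9 × sin 13°
t = 143.9 × 0.2250 = 32.370 m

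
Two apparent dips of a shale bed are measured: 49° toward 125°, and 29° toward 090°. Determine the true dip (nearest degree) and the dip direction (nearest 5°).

Each apparent-dip line lies in the plane. As unit vectors (x east, y north, z up), v₁ plunges 49°→125° and v₂ plunges 29°→090°.
Cross product v₁ × v₂ gives the pole to the plane: n ∝ (0.182, -0.400, 0.329).
Dip δ = arctan(|n_h|/n_z) = arctan(0.439/0.329) = 53.2°.
Dip direction = azimuth of (n_x, n_y) = atan2(0.182, -0.400) = 155°.

true dip 53°, dip direction 155°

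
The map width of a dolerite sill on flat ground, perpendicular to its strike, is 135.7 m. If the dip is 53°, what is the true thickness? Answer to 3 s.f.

108 m

True thickness t = w · sin(dip) = 135.7 × sin 53°
t = 135.7 × 0.7986 = 108.375 m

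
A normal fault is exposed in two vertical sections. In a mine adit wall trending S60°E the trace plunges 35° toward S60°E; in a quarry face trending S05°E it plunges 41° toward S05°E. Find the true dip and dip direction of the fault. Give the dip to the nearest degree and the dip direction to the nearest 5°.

The two traces are lines in the plane: v₁ = (sin 120°·cos 35°, cos 120°·cos 35°, −sin 35°), v₂ = (sin 175°·cos 41°, cos 175°·cos 41°, −sin 41°).
Cross product v₁ × v₂ gives the pole to the plane: n ∝ (0.163, -0.428, 0.506).
True dip = arccos(n_z / |n|) = arccos(0.7420) = 42.1°.
The horizontal component of n points toward azimuth atan2(n_x, n_y) = 159°, the dip direction.

true dip 42°, dip direction 160°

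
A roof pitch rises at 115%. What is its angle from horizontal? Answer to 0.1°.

tan θ = 115/100 = 1.1500
θ = arctan(1.1500) = 48.99°

49.0°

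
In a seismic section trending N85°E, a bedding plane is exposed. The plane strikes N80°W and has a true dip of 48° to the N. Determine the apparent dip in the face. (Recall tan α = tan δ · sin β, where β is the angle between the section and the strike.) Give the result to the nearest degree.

16°

The section lies 15° from the strike.
tan α = tan 48° × sin 15° = 1.1106 × 0.2588 = 0.2874
apparent dip = arctan 0.2874 = 16.04°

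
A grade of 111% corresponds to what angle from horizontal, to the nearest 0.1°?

tan θ = 111/100 = 1.1100
θ = arctan(1.1100) = 47.98°

48.0°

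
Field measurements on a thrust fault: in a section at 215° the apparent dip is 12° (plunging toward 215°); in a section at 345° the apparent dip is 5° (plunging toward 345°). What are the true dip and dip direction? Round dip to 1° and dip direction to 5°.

Represent each trace as a vector plunging at its apparent dip toward its trend (east-north-up frame): v₁ = (-0.561, -0.801, -0.208), v₂ = (-0.258, 0.962, -0.087).
The plane normal is n = v₁ × v₂ ∝ (-0.270, -0.005, 0.746).
Dip δ = arctan(|n_h|/n_z) = arctan(0.270/0.746) = 19.9°.
The horizontal component of n points toward azimuth atan2(n_x, n_y) = 269°, the dip direction.

true dip 20°, dip direction 270°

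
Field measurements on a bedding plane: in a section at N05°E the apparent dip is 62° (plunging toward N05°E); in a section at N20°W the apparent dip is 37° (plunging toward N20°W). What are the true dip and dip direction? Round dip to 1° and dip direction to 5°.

true dip 71°, dip direction 055°

The two traces are lines in the plane: v₁ = (sin 5°·cos 62°, cos 5°·cos 62°, −sin 62°), v₂ = (sin 340°·cos 37°, cos 340°·cos 37°, −sin 37°).
The plane normal is n = v₁ × v₂ ∝ (0.381, 0.266, 0.158).
True dip = arccos(n_z / |n|) = arccos(0.3227) = 71.2°.
The horizontal component of n points toward azimuth atan2(n_x, n_y) = 55°, the dip direction.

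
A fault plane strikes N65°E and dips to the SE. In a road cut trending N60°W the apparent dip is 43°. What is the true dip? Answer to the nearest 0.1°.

The section is 55° from the strike.
tan δ = tan α / sin β = tan 43° / sin 55° = 0.9325 / 0.8192 = 1.1384
δ = arctan(1.1384) = 48.70°

48.7°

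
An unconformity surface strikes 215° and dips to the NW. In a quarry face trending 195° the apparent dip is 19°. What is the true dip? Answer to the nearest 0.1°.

The section is 20° from the strike.
tan δ = tan α / sin β = tan 19° / sin 20° = 0.3443 / 0.3420 = 1.0067
true dip = arctan 1.0067 = 45.19°

45.2°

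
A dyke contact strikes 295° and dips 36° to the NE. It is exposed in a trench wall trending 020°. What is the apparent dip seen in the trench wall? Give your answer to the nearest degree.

36°

The strike is 295° and the section trends 020°; the acute angle between them is β = 85°.
tan α = tan 36° × sin 85° = 0.7265 × 0.9962 = 0.7238
α = arctan(0.7238) = 35.90°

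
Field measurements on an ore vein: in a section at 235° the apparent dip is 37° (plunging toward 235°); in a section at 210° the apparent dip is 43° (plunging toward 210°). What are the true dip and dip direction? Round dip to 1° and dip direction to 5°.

true dip 44°, dip direction 195°

The two traces are lines in the plane: v₁ = (sin 235°·cos 37°, cos 235°·cos 37°, −sin 37°), v₂ = (sin 210°·cos 43°, cos 210°·cos 43°, −sin 43°).
The plane normal is n = v₁ × v₂ ∝ (-0.069, -0.226, 0.247).
tan δ = √(n_x²+n_y²)/n_z = 0.236/0.247, so δ = 43.8°.
Dip direction = atan2(-0.069, -0.226) = 197° (azimuth of n's horizontal projection).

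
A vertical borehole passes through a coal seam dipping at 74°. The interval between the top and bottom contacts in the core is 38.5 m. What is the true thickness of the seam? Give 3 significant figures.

10.6 m

True thickness t = h · cos(dip) = 38.5 × cos 74°
t = 38.5 × 0.2756 = 10.612 m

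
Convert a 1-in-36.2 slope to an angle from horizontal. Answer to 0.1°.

tan θ = 1/36.2 = 0.0276
θ = arctan(0.0276) = 1.58°

1.6°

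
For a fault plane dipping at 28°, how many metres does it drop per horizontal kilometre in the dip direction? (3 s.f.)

532 m

drop per km = 1000 × tan 28° = 1000 × 0.5317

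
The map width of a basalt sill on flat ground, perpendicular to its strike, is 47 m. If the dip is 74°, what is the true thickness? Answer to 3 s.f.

True thickness t = w · sin(dip) = 47 × sin 74°
t = 47 × 0.9613 = 45.179 m

45.2 m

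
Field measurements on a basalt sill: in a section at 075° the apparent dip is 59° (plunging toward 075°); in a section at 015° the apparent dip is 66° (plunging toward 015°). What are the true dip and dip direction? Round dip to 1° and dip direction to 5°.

true dip 67°, dip direction 030°

Each apparent-dip line lies in the plane. As unit vectors (x east, y north, z up), v₁ plunges 59°→075° and v₂ plunges 66°→015°.
The plane normal is n = v₁ × v₂ ∝ (0.215, 0.364, 0.181).
tan δ = √(n_x²+n_y²)/n_z = 0.423/0.181, so δ = 66.8°.
Dip direction = atan2(0.215, 0.364) = 31° (azimuth of n's horizontal projection).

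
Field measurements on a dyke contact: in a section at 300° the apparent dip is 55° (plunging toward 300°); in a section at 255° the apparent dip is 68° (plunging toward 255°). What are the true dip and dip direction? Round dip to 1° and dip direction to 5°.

Each apparent-dip line lies in the plane. As unit vectors (x east, y north, z up), v₁ plunges 55°→300° and v₂ plunges 68°→255°.
Cross product v₁ × v₂ gives the pole to the plane: n ∝ (-0.345, -0.164, 0.152).
tan δ = √(n_x²+n_y²)/n_z = 0.382/0.152, so δ = 68.3°.
The horizontal component of n points toward azimuth atan2(n_x, n_y) = 245°, the dip direction.

true dip 68°, dip direction 245°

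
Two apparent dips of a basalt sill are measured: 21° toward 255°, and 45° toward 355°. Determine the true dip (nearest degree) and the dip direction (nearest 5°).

true dip 49°, dip direction 325°

Each apparent-dip line lies in the plane. As unit vectors (x east, y north, z up), v₁ plunges 21°→255° and v₂ plunges 45°→355°.
Cross product v₁ × v₂ gives the pole to the plane: n ∝ (-0.423, 0.616, 0.650).
tan δ = √(n_x²+n_y²)/n_z = 0.747/0.650, so δ = 49.0°.
Dip direction = azimuth of (n_x, n_y) = atan2(-0.423, 0.616) = 325°.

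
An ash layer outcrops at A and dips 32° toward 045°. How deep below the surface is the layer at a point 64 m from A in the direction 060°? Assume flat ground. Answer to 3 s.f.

38.6 m

The hole lies 15° from the dip direction, so the down-dip offset is 64 × cos 15° = 61.82 m.
Depth = down-dip offset × tan(dip) = 61.82 × tan 32° = 61.82 × 0.6249
Depth = 38.63 m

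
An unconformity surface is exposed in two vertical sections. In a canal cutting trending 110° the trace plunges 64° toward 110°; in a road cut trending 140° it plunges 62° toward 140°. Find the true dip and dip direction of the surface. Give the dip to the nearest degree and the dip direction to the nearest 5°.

Represent each trace as a vector plunging at its apparent dip toward its trend (east-north-up frame): v₁ = (0.412, -0.150, -0.899), v₂ = (0.302, -0.360, -0.883).
The plane normal is n = v₁ × v₂ ∝ (0.191, -0.092, 0.103).
Dip δ = arctan(|n_h|/n_z) = arctan(0.212/0.103) = 64.1°.
The horizontal component of n points toward azimuth atan2(n_x, n_y) = 116°, the dip direction.

true dip 64°, dip direction 115°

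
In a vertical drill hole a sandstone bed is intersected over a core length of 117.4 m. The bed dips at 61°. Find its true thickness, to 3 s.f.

True thickness t = h · cos(dip) = 117.4 × cos 61°
t = 117.4 × 0.4848 = 56.917 m

56.9 m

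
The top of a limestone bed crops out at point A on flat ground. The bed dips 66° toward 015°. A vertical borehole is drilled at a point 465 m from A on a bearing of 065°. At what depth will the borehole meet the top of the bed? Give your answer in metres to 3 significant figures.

The hole lies 50° from the dip direction, so the down-dip offset is 465 × cos 50° = 298.90 m.
Depth = down-dip offset × tan(dip) = 298.90 × tan 66° = 298.90 × 2.2460
Depth = 671.33 m

671 m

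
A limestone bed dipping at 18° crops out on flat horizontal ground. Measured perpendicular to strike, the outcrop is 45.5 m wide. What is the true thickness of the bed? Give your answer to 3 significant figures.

True thickness t = w · sin(dip) = 45.5 × sin 18°
t = 45.5 × 0.3090 = 14.060 m

14.1 m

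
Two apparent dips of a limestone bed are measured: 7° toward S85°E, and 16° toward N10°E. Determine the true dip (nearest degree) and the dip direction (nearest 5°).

Represent each trace as a vector plunging at its apparent dip toward its trend (east-north-up frame): v₁ = (0.989, -0.087, -0.122), v₂ = (0.167, 0.947, -0.276).
n = v₁ × v₂ = (0.139, 0.252, 0.950) (taken with n_z > 0).
True dip = arccos(n_z / |n|) = arccos(0.9570) = 16.9°.
The horizontal component of n points toward azimuth atan2(n_x, n_y) = 29°, the dip direction.

true dip 17°, dip direction 030°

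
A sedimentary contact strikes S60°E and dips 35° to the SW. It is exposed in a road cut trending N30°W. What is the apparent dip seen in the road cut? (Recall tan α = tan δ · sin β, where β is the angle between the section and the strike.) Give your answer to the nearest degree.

19°

The strike is S60°E and the section trends N30°W; the acute angle between them is β = 30°.
tan α = tan 35° × sin 30° = 0.7002 × 0.5000 = 0.3501
α = arctan(0.3501) = 19.30°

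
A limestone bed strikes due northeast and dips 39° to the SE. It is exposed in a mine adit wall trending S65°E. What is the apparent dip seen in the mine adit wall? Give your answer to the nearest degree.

The section lies 70° from the strike.
tan α = tan 39° × sin 70° = 0.8098 × 0.9397 = 0.7609
α = arctan(0.7609) = 37.27°

37°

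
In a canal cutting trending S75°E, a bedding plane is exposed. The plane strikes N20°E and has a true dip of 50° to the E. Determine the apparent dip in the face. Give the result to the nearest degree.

The section lies 85° from the strike.
tan α = tan 50° × sin 85° = 1.1918 × 0.9962 = 1.1872
α = arctan(1.1872) = 49.89°

50°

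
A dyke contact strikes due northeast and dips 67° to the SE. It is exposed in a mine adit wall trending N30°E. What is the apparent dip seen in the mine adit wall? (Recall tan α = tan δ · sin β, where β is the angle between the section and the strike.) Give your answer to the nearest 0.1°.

31.4°

Angle between strike (due northeast) and section (N30°E): β = 15°.
tan(apparent dip) = tan 67° · sin 15° = 0.6097
apparent dip = arctan 0.6097 = 31.37°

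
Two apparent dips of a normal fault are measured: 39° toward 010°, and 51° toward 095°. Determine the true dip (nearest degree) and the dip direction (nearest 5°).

true dip 55°, dip direction 065°

Represent each trace as a vector plunging at its apparent dip toward its trend (east-north-up frame): v₁ = (0.135, 0.765, -0.629), v₂ = (0.627, -0.055, -0.777).
The plane normal is n = v₁ × v₂ ∝ (0.629, 0.290, 0.487).
tan δ = √(n_x²+n_y²)/n_z = 0.693/0.487, so δ = 54.9°.
Dip direction = azimuth of (n_x, n_y) = atan2(0.629, 0.290) = 65°.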